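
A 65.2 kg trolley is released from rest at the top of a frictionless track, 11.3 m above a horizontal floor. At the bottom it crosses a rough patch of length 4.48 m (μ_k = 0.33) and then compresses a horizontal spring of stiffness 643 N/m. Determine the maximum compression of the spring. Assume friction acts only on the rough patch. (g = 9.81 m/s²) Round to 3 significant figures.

x = 4.42 m

Initial energy: E₁ = mgh = (65.2)(9.81)(11.3) = 7227.6 J
Friction removes W_f = μ_k mg d = (0.33)(65.2)(9.81)(4.48) = 945.6 J
Energy reaching the spring: E = 7227.6 − 945.6 = 6282.0 J
At max compression ½kx² = E ⇒ x = √(2E/k) = √(2 × 6282.0/643) = 4.420 m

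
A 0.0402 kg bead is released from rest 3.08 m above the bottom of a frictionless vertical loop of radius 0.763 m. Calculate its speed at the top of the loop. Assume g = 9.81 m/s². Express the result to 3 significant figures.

v = 5.52 m/s

Energy conservation: mgh = ½mv_top² + mg(2r)
v_top² = 2g(h − 2r) = 2(9.81)(3.08 − 1.526) = 30.49
v_top = 5.522 m/s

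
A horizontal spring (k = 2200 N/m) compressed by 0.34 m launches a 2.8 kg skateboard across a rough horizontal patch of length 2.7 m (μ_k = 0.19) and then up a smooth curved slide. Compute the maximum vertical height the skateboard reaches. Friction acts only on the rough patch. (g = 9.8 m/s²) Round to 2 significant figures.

h = 4.1 m

Spring energy: E₀ = ½kx² = ½(2200)(0.34)² = 127.16 J
Friction: W_f = μ_k mg d = (0.19)(2.8)(9.8)(2.7) = 14.08 J
Energy at base of ramp: E = 127.16 − 14.08 = 113.08 J
At max height all remaining energy is PE: mgh = E ⇒ h = E/(mg) = 113.08/(2.8 × 9.8) = 4.121 m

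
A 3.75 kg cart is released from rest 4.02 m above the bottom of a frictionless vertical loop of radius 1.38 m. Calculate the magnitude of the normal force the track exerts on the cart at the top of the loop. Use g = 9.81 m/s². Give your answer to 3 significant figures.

Energy from release to top (height 2r): mgh = ½mv_top² + mg(2r)
v_top² = 2g(h − 2r) = 2(9.81)(4.02 − 2.760) = 24.721 m²/s²
At the top, both N and weight point toward the centre: N + mg = mv_top²/r
N = m(v_top²/r − g) = 3.75(24.721/1.38 − 9.81) = 30.39 N

N = 30.4 N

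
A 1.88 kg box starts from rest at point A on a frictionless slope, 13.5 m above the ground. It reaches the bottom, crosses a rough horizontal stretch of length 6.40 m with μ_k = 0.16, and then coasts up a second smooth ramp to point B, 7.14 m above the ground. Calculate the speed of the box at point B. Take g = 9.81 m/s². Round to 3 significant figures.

Energy at A: mgh₁ = (1.88)(9.81)(13.5) = 248.98 J
Friction loss: W_f = μ_k mg d = 18.89 J
At B: ½mv² + mgh₂ = mgh₁ − W_f
½mv² = 248.98 − 18.89 − 131.68 = 98.411 J
v = √(2 × 98.411/1.88) = 10.23 m/s

v = 10.2 m/s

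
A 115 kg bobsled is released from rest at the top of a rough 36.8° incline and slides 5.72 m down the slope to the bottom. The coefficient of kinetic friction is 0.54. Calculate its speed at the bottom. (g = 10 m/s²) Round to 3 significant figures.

Work–energy: mg(L sinθ) − μ_k(mg cosθ)L = ½mv²
mgh = mgL sinθ = (115)(10)(5.72)sin36.8° = 3940.4 J
W_f = μ_k mg cosθ · L = (0.54)(115)(10)cos36.8°·5.72 = 2844 J
½mv² = 3940.4 − 2844 = 1096.1 J
v = √(2 × 1096.1/115) = 4.366 m/s

v = 4.37 m/s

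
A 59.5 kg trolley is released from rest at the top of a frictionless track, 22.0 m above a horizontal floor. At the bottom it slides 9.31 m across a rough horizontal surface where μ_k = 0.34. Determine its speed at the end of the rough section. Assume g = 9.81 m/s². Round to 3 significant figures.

v = 19.2 m/s

Energy bookkeeping (friction removes W_f = μ_k N d):
mgh = ½mv² + μ_k m g d
W_f = μ_k mg d = (0.34)(59.5)(9.81)(9.31) = 1848 J
½mv² = mgh − W_f = 12841 − 1848 = 10994 J
v = √(2 × 10994/59.5) = 19.22 m/s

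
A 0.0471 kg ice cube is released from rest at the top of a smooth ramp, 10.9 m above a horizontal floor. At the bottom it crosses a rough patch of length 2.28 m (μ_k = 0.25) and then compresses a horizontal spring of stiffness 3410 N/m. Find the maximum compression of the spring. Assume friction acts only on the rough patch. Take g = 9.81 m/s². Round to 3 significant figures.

Initial energy: E₁ = mgh = (0.0471)(9.81)(10.9) = 5.0364 J
Friction removes W_f = μ_k mg d = (0.25)(0.0471)(9.81)(2.28) = 0.2634 J
Energy reaching the spring: E = 5.0364 − 0.2634 = 4.7730 J
At max compression ½kx² = E ⇒ x = √(2E/k) = √(2 × 4.7730/3410) = 0.05291 m

x = 0.0529 m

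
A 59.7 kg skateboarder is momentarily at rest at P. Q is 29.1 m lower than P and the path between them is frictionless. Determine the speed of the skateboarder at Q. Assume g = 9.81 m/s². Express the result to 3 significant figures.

By conservation of mechanical energy, mgh = ½mv²
v = √(2gh) = √(2 × 9.81 × 29.1) = √570.94 = 23.89 m/s

v = 23.9 m/s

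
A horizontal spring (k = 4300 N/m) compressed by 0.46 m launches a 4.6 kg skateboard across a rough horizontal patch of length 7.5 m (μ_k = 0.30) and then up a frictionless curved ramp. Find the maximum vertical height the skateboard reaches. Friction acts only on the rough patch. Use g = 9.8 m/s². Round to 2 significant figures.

h = 7.8 m

Spring energy: E₀ = ½kx² = ½(4300)(0.46)² = 454.94 J
Friction: W_f = μ_k mg d = (0.30)(4.6)(9.8)(7.5) = 101.4 J
Energy at base of ramp: E = 454.94 − 101.4 = 353.51 J
At max height all remaining energy is PE: mgh = E ⇒ h = E/(mg) = 353.51/(4.6 × 9.8) = 7.842 m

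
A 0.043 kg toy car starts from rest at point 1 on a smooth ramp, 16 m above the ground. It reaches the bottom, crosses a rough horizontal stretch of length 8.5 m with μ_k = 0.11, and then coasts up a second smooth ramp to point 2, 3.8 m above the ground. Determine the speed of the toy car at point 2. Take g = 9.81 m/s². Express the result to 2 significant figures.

v = 15 m/s

Energy at 1: mgh₁ = (0.043)(9.81)(16) = 6.7493 J
Friction loss: W_f = μ_k mg d = 0.3944 J
At 2: ½mv² + mgh₂ = mgh₁ − W_f
½mv² = 6.7493 − 0.3944 − 1.6030 = 4.7519 J
v = √(2 × 4.7519/0.043) = 14.87 m/s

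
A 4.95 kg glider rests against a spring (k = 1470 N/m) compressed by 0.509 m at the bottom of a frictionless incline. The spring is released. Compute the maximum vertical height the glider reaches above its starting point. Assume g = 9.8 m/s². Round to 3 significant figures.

All spring PE becomes gravitational PE at the highest point: ½kx² = mgh
h = kx²/(2mg) = (1470)(0.509)²/(2 × 4.95 × 9.8) = 3.925 m

h = 3.93 m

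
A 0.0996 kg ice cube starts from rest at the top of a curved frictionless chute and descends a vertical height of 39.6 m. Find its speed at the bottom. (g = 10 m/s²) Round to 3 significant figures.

Energy conservation between the two points: mgh = ½mv²
The mass cancels from both sides.
v = √(2gh) = √(2 × 10 × 39.6) = √792.00 = 28.14 m/s

v = 28.1 m/s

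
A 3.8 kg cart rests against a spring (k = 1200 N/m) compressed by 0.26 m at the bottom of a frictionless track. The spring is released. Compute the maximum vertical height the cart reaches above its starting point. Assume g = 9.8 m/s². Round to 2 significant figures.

h = 1.1 m

At maximum height the cart is at rest, so ½kx² = mgh
h = kx²/(2mg) = (1200)(0.26)²/(2 × 3.8 × 9.8) = 1.089 m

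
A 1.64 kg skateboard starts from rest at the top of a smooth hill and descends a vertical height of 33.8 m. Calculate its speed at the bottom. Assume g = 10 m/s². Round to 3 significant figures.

v = 26.0 m/s

Energy conservation between the two points: mgh = ½mv²
v = √(2gh) = √(2 × 10 × 33.8) = √676.00 = 26.00 m/s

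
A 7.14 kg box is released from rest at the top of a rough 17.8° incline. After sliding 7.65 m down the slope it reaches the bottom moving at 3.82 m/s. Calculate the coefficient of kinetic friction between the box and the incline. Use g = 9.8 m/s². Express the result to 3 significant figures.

mgh = ½mv² + μ_k (mg cosθ) L, with h = L sinθ
mgL sinθ = 163.63 J; ½mv² = 52.095 J
W_f = 163.63 − 52.095 = 111.5 J
μ_k = W_f/(mg cosθ · L) = 111.5/(66.62 × 7.65) = 0.2189

μ_k = 0.219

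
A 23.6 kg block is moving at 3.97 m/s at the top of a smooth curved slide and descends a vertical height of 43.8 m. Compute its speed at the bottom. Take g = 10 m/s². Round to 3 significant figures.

v = 29.9 m/s

Mechanical energy is conserved (no friction): ½mv₀² + mgh = ½mv²
v² = v₀² + 2gh = (3.97)² + 2(10)(43.8) = 891.76
v = √891.76 = 29.86 m/s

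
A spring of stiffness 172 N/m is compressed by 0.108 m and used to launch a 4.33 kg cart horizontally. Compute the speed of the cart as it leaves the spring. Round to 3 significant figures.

v = 0.681 m/s

Spring PE converts entirely to kinetic energy: ½kx² = ½mv²
v = x√(k/m) = 0.108 × √(172/4.33) = 0.6807 m/s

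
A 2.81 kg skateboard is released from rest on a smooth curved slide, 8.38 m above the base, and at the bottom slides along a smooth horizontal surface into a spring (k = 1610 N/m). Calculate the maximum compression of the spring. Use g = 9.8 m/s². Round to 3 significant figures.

x = 0.535 m

Gravitational PE at the top equals spring PE at max compression: mgh = ½kx²
x = √(2mgh/k) = √(2 × 2.81 × 9.8 × 8.38 / 1610) = 0.5354 m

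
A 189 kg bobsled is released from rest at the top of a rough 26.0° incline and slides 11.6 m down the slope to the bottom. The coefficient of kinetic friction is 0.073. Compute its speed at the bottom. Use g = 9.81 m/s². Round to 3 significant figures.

Energy: mgh = ½mv² + W_f, with h = L sinθ and W_f = μ_k (mg cosθ) L
mgh = mgL sinθ = (189)(9.81)(11.6)sin26.0° = 9428.2 J
W_f = μ_k mg cosθ · L = (0.073)(189)(9.81)cos26.0°·11.6 = 1411 J
½mv² = 9428.2 − 1411 = 8017.1 J
v = √(2 × 8017.1/189) = 9.211 m/s

v = 9.21 m/s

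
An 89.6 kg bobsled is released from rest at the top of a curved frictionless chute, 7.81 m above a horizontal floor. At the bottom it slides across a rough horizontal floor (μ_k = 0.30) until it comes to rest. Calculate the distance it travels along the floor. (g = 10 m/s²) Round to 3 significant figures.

d = 26.0 m

Energy at the top = energy at the end + work done against friction:
At rest all PE has been dissipated by friction: mgh = μ_k m g d
d = h/μ_k = 7.81/0.30 = 26.03 m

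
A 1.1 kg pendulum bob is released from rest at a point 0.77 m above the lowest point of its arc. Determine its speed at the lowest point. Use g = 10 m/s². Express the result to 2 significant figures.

By conservation of mechanical energy, mgh = ½mv²
v = √(2gh) = √(2 × 10 × 0.77) = √15.400 = 3.924 m/s

v = 3.9 m/s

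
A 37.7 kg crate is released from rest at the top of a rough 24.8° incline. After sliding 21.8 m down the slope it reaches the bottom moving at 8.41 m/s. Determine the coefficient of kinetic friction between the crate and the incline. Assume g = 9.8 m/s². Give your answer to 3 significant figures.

μ_k = 0.280

Energy balance down the incline: mg L sinθ − ½mv² = μ_k (mg cosθ) L
mgL sinθ = 3378.4 J; ½mv² = 1333.2 J
W_f = 3378.4 − 1333.2 = 2045 J
μ_k = W_f/(mg cosθ · L) = 2045/(335.4 × 21.8) = 0.2797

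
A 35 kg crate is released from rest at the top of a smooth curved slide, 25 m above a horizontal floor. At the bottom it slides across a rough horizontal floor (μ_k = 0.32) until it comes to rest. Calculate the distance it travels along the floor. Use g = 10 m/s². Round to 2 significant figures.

d = 78 m

Applying the work–energy principle:
At rest all PE has been dissipated by friction: mgh = μ_k m g d
d = h/μ_k = 25/0.32 = 78.12 m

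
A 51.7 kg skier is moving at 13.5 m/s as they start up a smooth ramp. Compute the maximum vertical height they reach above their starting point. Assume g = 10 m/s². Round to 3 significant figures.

h = 9.11 m

Setting KE at the bottom equal to PE gained: ½mv² = mgh
h = v²/(2g) = 13.5²/(2 × 10) = 9.113 m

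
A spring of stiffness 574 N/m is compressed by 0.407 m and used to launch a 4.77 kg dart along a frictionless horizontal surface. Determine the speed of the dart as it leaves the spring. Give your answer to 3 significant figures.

Conservation of energy: ½kx² = ½mv²
v = x√(k/m) = 0.407 × √(574/4.77) = 4.465 m/s

v = 4.46 m/s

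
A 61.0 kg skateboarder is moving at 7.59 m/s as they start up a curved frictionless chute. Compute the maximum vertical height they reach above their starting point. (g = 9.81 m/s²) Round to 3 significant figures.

Setting KE at the bottom equal to PE gained: ½mv² = mgh
h = v²/(2g) = 7.59²/(2 × 9.81) = 2.936 m

h = 2.94 m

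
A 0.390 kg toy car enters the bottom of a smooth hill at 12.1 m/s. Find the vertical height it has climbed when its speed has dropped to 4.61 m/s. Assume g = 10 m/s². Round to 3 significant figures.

h = 6.26 m

Conservation of energy: ½mv₁² = ½mv₂² + mgh
h = (v₁² − v₂²)/(2g) = (12.1² − 4.61²)/(2 × 10) = 6.258 m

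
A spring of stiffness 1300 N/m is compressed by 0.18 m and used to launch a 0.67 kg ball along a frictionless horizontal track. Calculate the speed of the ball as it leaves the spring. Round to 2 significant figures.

v = 7.9 m/s

Conservation of energy: ½kx² = ½mv²
v = x√(k/m) = 0.18 × √(1300/0.67) = 7.929 m/s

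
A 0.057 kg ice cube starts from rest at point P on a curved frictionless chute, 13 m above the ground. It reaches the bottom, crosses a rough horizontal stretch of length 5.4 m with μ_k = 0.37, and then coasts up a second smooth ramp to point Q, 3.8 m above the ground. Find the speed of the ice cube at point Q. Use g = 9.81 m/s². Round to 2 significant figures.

v = 12 m/s

Energy at P: mgh₁ = (0.057)(9.81)(13) = 7.2692 J
Friction loss: W_f = μ_k mg d = 1.117 J
At Q: ½mv² + mgh₂ = mgh₁ − W_f
½mv² = 7.2692 − 1.117 − 2.1248 = 4.0271 J
v = √(2 × 4.0271/0.057) = 11.89 m/s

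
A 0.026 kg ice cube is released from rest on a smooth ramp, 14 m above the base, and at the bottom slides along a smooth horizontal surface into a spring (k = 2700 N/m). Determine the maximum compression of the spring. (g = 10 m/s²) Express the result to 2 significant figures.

Energy conservation (no friction) from release to max compression: mgh = ½kx²
x = √(2mgh/k) = √(2 × 0.026 × 10 × 14 / 2700) = 0.05193 m

x = 0.052 m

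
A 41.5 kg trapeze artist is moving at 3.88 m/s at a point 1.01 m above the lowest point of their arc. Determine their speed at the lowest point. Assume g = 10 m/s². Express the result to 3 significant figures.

v = 5.94 m/s

Mechanical energy is conserved (no friction): ½mv₀² + mgh = ½mv²
v² = v₀² + 2gh = (3.88)² + 2(10)(1.01) = 35.254
v = √35.254 = 5.938 m/s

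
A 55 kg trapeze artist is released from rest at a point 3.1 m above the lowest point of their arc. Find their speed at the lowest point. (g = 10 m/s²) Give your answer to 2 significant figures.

v = 7.9 m/s

Equating total energy at the two states: mgh = ½mv²
The mass cancels from both sides.
v = √(2gh) = √(2 × 10 × 3.1) = √62.000 = 7.874 m/s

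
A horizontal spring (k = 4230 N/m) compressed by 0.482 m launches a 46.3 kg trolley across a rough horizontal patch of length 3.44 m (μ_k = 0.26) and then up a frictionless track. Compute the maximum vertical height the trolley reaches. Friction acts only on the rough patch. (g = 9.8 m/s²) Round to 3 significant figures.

Spring energy: E₀ = ½kx² = ½(4230)(0.482)² = 491.37 J
Friction: W_f = μ_k mg d = (0.26)(46.3)(9.8)(3.44) = 405.8 J
Energy at base of ramp: E = 491.37 − 405.8 = 85.540 J
At max height all remaining energy is PE: mgh = E ⇒ h = E/(mg) = 85.540/(46.3 × 9.8) = 0.1885 m

h = 0.189 m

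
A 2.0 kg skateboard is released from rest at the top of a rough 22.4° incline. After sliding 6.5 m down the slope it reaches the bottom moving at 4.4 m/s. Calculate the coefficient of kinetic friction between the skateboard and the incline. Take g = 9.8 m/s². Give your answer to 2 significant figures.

The energy dissipated by friction is the PE lost minus the KE gained:
mgL sinθ = 48.548 J; ½mv² = 19.360 J
W_f = 48.548 − 19.360 = 29.19 J
μ_k = W_f/(mg cosθ · L) = 29.19/(18.12 × 6.5) = 0.2478

μ_k = 0.25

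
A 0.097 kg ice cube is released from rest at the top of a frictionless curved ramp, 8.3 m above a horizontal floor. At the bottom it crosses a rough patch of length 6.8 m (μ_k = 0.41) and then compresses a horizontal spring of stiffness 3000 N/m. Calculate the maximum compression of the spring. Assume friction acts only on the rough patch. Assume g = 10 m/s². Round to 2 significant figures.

x = 0.060 m

Initial energy: E₁ = mgh = (0.097)(10)(8.3) = 8.0510 J
Friction removes W_f = μ_k mg d = (0.41)(0.097)(10)(6.8) = 2.704 J
Energy reaching the spring: E = 8.0510 − 2.704 = 5.3466 J
At max compression ½kx² = E ⇒ x = √(2E/k) = √(2 × 5.3466/3000) = 0.05970 m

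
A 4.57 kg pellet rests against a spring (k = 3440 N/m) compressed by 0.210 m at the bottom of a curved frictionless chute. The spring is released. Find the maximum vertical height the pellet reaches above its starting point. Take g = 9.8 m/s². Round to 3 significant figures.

h = 1.69 m

All spring PE becomes gravitational PE at the highest point: ½kx² = mgh
h = kx²/(2mg) = (3440)(0.210)²/(2 × 4.57 × 9.8) = 1.694 m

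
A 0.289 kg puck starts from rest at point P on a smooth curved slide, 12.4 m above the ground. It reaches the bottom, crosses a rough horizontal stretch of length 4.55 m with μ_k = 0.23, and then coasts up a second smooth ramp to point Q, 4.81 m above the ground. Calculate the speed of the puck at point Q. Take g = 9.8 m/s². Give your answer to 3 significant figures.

Energy at P: mgh₁ = (0.289)(9.8)(12.4) = 35.119 J
Friction loss: W_f = μ_k mg d = 2.964 J
At Q: ½mv² + mgh₂ = mgh₁ − W_f
½mv² = 35.119 − 2.964 − 13.623 = 18.533 J
v = √(2 × 18.533/0.289) = 11.32 m/s

v = 11.3 m/s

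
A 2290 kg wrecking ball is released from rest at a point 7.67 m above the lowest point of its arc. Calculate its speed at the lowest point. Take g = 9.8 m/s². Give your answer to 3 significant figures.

v = 12.3 m/s

By conservation of mechanical energy, mgh = ½mv²
v = √(2gh) = √(2 × 9.8 × 7.67) = √150.33 = 12.26 m/s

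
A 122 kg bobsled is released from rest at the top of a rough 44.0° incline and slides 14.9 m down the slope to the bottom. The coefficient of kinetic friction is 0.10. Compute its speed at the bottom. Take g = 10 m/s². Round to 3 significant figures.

v = 13.6 m/s

Energy: mgh = ½mv² + W_f, with h = L sinθ and W_f = μ_k (mg cosθ) L
mgh = mgL sinθ = (122)(10)(14.9)sin44.0° = 12627 J
W_f = μ_k mg cosθ · L = (0.10)(122)(10)cos44.0°·14.9 = 1308 J
½mv² = 12627 − 1308 = 11320 J
v = √(2 × 11320/122) = 13.62 m/s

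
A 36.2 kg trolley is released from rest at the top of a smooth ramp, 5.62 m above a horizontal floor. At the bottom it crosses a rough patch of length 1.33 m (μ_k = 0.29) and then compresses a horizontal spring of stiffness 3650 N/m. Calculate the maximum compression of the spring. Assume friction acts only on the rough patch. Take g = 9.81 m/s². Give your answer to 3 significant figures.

x = 1.01 m

Initial energy: E₁ = mgh = (36.2)(9.81)(5.62) = 1995.8 J
Friction removes W_f = μ_k mg d = (0.29)(36.2)(9.81)(1.33) = 137.0 J
Energy reaching the spring: E = 1995.8 − 137.0 = 1858.8 J
At max compression ½kx² = E ⇒ x = √(2E/k) = √(2 × 1858.8/3650) = 1.009 m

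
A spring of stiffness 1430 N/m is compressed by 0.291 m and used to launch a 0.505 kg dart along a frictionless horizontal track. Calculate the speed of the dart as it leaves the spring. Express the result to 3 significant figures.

v = 15.5 m/s

Conservation of energy: ½kx² = ½mv²
v = x√(k/m) = 0.291 × √(1430/0.505) = 15.49 m/s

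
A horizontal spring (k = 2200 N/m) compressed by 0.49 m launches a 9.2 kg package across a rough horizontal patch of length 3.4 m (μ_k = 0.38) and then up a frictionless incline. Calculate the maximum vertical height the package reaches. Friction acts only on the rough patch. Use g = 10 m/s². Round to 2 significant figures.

Spring energy: E₀ = ½kx² = ½(2200)(0.49)² = 264.11 J
Friction: W_f = μ_k mg d = (0.38)(9.2)(10)(3.4) = 118.9 J
Energy at base of ramp: E = 264.11 − 118.9 = 145.25 J
At max height all remaining energy is PE: mgh = E ⇒ h = E/(mg) = 145.25/(9.2 × 10) = 1.579 m

h = 1.6 m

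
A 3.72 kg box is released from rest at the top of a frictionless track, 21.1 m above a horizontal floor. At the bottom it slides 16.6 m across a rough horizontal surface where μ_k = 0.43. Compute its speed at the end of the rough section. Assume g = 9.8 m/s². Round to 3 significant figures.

v = 16.5 m/s

Energy at the top = energy at the end + work done against friction:
mgh = ½mv² + μ_k m g d
W_f = μ_k mg d = (0.43)(3.72)(9.8)(16.6) = 260.2 J
½mv² = mgh − W_f = 769.22 − 260.2 = 509.00 J
v = √(2 × 509.00/3.72) = 16.54 m/s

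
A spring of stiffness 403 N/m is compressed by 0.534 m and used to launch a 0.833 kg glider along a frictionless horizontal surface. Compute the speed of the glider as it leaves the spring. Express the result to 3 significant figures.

The glider leaves the spring when the spring is at natural length, so ½kx² = ½mv²
v = x√(k/m) = 0.534 × √(403/0.833) = 11.75 m/s

v = 11.7 m/s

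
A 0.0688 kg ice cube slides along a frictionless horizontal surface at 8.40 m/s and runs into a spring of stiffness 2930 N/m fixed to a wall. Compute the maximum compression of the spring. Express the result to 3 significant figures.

x = 0.0407 m

Conservation of energy between contact and max compression: ½mv² = ½kx²
x = v√(m/k) = 8.40 × √(0.0688/2930) = 0.04070 m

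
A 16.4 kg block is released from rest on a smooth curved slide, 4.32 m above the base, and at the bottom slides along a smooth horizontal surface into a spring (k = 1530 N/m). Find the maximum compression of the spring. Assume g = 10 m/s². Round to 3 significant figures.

x = 0.962 m

Gravitational PE at the top equals spring PE at max compression: mgh = ½kx²
x = √(2mgh/k) = √(2 × 16.4 × 10 × 4.32 / 1530) = 0.9624 m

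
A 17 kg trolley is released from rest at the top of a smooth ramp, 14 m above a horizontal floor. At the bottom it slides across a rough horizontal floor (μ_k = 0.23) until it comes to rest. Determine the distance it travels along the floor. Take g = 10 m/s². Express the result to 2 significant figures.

Applying the work–energy principle:
At rest all PE has been dissipated by friction: mgh = μ_k m g d
d = h/μ_k = 14/0.23 = 60.87 m

d = 61 m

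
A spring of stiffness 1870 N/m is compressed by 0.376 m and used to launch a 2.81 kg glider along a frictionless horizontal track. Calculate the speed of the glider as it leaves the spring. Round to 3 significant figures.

Spring PE converts entirely to kinetic energy: ½kx² = ½mv²
v = x√(k/m) = 0.376 × √(1870/2.81) = 9.700 m/s

v = 9.70 m/s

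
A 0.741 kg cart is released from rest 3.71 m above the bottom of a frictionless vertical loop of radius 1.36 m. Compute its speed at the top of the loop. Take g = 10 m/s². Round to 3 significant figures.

Energy conservation: mgh = ½mv_top² + mg(2r)
v_top² = 2g(h − 2r) = 2(10)(3.71 − 2.720) = 19.80
v_top = 4.450 m/s

v = 4.45 m/s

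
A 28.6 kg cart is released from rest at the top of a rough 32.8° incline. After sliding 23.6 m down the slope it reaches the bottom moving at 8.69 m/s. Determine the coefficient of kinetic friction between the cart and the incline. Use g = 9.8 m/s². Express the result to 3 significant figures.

mgh = ½mv² + μ_k (mg cosθ) L, with h = L sinθ
mgL sinθ = 3583.2 J; ½mv² = 1079.9 J
W_f = 3583.2 − 1079.9 = 2503 J
μ_k = W_f/(mg cosθ · L) = 2503/(235.6 × 23.6) = 0.4502

μ_k = 0.450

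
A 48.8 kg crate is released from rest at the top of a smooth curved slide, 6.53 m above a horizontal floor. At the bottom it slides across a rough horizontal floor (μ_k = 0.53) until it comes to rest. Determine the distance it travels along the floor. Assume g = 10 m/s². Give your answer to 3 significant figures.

d = 12.3 m

Energy at the top = energy at the end + work done against friction:
At rest all PE has been dissipated by friction: mgh = μ_k m g d
d = h/μ_k = 6.53/0.53 = 12.32 m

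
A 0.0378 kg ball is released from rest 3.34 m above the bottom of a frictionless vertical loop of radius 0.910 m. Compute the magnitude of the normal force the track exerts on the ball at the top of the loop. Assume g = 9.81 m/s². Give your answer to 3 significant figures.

Energy from release to top (height 2r): mgh = ½mv_top² + mg(2r)
v_top² = 2g(h − 2r) = 2(9.81)(3.34 − 1.820) = 29.822 m²/s²
At the top, both N and weight point toward the centre: N + mg = mv_top²/r
N = m(v_top²/r − g) = 0.0378(29.822/0.910 − 9.81) = 0.8680 N

N = 0.868 N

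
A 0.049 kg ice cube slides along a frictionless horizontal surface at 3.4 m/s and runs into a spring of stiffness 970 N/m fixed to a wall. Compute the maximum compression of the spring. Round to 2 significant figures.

All KE is stored as spring PE at maximum compression: ½mv² = ½kx²
x = v√(m/k) = 3.4 × √(0.049/970) = 0.02417 m

x = 0.024 m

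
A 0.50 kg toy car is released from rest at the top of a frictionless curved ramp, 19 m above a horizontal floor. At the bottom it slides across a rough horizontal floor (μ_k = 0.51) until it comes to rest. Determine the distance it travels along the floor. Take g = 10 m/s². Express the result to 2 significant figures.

d = 37 m

Applying the work–energy principle:
At rest all PE has been dissipated by friction: mgh = μ_k m g d
d = h/μ_k = 19/0.51 = 37.25 m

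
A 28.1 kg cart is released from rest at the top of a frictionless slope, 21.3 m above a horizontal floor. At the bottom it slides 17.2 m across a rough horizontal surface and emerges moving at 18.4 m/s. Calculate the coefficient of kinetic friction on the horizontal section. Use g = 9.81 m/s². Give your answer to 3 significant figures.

Applying the work–energy principle:
mgh = ½mv² + μ_k m g d
mgh = 5871.6 J; ½mv² = 4756.8 J
W_f = 5871.6 − 4756.8 = 1115 J
μ_k = W_f/(mg·d) = 1115/(275.7 × 17.2) = 0.2351

μ_k = 0.235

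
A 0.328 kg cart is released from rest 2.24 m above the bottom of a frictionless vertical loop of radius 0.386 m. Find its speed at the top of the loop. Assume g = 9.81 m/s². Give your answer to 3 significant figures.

Energy conservation: mgh = ½mv_top² + mg(2r)
v_top² = 2g(h − 2r) = 2(9.81)(2.24 − 0.7720) = 28.80
v_top = 5.367 m/s

v = 5.37 m/s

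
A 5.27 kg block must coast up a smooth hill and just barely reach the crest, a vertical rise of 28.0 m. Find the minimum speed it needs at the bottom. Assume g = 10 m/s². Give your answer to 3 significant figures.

At the top it is momentarily at rest, so all KE converts to PE: ½mv² = mgh
v = √(2gh) = √(2 × 10 × 28.0) = 23.66 m/s

v = 23.7 m/s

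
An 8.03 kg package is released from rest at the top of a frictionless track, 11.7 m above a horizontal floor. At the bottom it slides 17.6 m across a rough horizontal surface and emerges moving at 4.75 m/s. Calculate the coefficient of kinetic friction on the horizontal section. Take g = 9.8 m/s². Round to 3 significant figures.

Energy at the top = energy at the end + work done against friction:
mgh = ½mv² + μ_k m g d
mgh = 920.72 J; ½mv² = 90.588 J
W_f = 920.72 − 90.588 = 830.1 J
μ_k = W_f/(mg·d) = 830.1/(78.69 × 17.6) = 0.5994

μ_k = 0.599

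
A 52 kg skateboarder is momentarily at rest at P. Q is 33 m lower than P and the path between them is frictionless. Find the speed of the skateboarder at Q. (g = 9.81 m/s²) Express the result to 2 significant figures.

Mechanical energy is conserved (no friction): mgh = ½mv²
v = √(2gh) = √(2 × 9.81 × 33) = √647.46 = 25.45 m/s

v = 25 m/s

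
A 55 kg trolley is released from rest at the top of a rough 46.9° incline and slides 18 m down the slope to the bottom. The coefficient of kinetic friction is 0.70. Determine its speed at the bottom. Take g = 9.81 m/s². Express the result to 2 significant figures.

Taking the bottom as reference, mgh = ½mv² + μ_k N L with h = L sinθ, N = mg cosθ:
mgh = mgL sinθ = (55)(9.81)(18)sin46.9° = 7091.3 J
W_f = μ_k mg cosθ · L = (0.70)(55)(9.81)cos46.9°·18 = 4645 J
½mv² = 7091.3 − 4645 = 2446.1 J
v = √(2 × 2446.1/55) = 9.431 m/s

v = 9.4 m/s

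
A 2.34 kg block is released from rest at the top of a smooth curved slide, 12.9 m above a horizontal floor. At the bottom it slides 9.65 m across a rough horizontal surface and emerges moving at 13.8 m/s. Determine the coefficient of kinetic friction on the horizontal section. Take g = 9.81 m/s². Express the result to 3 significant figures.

μ_k = 0.331

Energy at the top = energy at the end + work done against friction:
mgh = ½mv² + μ_k m g d
mgh = 296.12 J; ½mv² = 222.81 J
W_f = 296.12 − 222.81 = 73.31 J
μ_k = W_f/(mg·d) = 73.31/(22.96 × 9.65) = 0.3309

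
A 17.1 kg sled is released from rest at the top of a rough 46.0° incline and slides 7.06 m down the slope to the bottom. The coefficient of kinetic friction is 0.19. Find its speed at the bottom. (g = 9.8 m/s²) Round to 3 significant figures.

Work–energy: mg(L sinθ) − μ_k(mg cosθ)L = ½mv²
mgh = mgL sinθ = (17.1)(9.8)(7.06)sin46.0° = 851.06 J
W_f = μ_k mg cosθ · L = (0.19)(17.1)(9.8)cos46.0°·7.06 = 156.2 J
½mv² = 851.06 − 156.2 = 694.91 J
v = √(2 × 694.91/17.1) = 9.015 m/s

v = 9.02 m/s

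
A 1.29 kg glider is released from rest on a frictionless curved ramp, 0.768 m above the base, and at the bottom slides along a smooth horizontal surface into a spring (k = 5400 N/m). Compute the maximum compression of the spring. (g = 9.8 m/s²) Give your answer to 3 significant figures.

Gravitational PE at the top equals spring PE at max compression: mgh = ½kx²
x = √(2mgh/k) = √(2 × 1.29 × 9.8 × 0.768 / 5400) = 0.05997 m

x = 0.0600 m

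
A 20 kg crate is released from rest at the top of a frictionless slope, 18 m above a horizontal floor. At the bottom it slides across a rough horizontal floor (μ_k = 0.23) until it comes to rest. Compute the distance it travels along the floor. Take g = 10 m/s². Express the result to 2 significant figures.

Energy bookkeeping (friction removes W_f = μ_k N d):
At rest all PE has been dissipated by friction: mgh = μ_k m g d
d = h/μ_k = 18/0.23 = 78.26 m

d = 78 m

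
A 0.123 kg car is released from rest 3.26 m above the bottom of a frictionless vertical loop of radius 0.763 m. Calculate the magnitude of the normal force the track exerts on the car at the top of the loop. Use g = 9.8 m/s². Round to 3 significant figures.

N = 4.27 N

Energy from release to top (height 2r): mgh = ½mv_top² + mg(2r)
v_top² = 2g(h − 2r) = 2(9.8)(3.26 − 1.526) = 33.986 m²/s²
At the top, both N and weight point toward the centre: N + mg = mv_top²/r
N = m(v_top²/r − g) = 0.123(33.986/0.763 − 9.8) = 4.273 N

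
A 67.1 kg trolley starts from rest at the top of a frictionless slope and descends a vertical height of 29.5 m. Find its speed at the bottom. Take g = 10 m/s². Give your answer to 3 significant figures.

v = 24.3 m/s

By conservation of mechanical energy, mgh = ½mv²
v = √(2gh) = √(2 × 10 × 29.5) = √590.00 = 24.29 m/s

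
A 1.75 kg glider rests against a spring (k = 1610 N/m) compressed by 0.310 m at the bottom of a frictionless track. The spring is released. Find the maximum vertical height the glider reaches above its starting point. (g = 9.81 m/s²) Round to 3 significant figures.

h = 4.51 m

At maximum height the glider is at rest, so ½kx² = mgh
h = kx²/(2mg) = (1610)(0.310)²/(2 × 1.75 × 9.81) = 4.506 m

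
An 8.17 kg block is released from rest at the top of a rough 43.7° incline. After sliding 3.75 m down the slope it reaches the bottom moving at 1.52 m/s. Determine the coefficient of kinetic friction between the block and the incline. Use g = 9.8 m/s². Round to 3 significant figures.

mgh = ½mv² + μ_k (mg cosθ) L, with h = L sinθ
mgL sinθ = 207.44 J; ½mv² = 9.4380 J
W_f = 207.44 − 9.4380 = 198.0 J
μ_k = W_f/(mg cosθ · L) = 198.0/(57.89 × 3.75) = 0.9121

μ_k = 0.912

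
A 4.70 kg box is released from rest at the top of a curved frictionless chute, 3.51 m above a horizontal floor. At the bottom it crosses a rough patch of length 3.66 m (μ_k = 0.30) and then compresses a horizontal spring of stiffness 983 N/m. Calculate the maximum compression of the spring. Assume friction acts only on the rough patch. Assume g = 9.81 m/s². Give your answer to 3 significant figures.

Initial energy: E₁ = mgh = (4.70)(9.81)(3.51) = 161.84 J
Friction removes W_f = μ_k mg d = (0.30)(4.70)(9.81)(3.66) = 50.63 J
Energy reaching the spring: E = 161.84 − 50.63 = 111.21 J
At max compression ½kx² = E ⇒ x = √(2E/k) = √(2 × 111.21/983) = 0.4757 m

x = 0.476 m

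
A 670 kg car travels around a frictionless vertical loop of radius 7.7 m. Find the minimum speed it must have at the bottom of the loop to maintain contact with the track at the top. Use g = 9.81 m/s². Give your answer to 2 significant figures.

At the top: mg = mv_top²/r ⇒ v_top² = gr = 75.54 m²/s²
Energy from bottom to top (height 2r): ½mv_bot² = ½mv_top² + mg(2r)
v_bot² = gr + 4gr = 5gr = 377.7
v_bot = √(5gr) = 19.43 m/s

v = 19 m/s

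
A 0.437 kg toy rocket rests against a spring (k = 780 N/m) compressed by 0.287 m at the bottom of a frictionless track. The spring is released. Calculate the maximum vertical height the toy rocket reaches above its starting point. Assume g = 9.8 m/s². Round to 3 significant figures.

h = 7.50 m

At maximum height the toy rocket is at rest, so ½kx² = mgh
h = kx²/(2mg) = (780)(0.287)²/(2 × 0.437 × 9.8) = 7.501 m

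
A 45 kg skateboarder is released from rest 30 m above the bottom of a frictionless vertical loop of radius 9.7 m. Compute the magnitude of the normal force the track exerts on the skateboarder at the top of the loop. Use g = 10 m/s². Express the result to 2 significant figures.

N = 530 N

Energy from release to top (height 2r): mgh = ½mv_top² + mg(2r)
v_top² = 2g(h − 2r) = 2(10)(30 − 19.40) = 212.00 m²/s²
At the top, both N and weight point toward the centre: N + mg = mv_top²/r
N = m(v_top²/r − g) = 45(212.00/9.7 − 10) = 533.5 N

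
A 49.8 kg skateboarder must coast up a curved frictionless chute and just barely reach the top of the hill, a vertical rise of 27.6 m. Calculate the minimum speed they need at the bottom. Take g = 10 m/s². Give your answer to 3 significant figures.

At the top they are momentarily at rest, so all KE converts to PE: ½mv² = mgh
v = √(2gh) = √(2 × 10 × 27.6) = 23.49 m/s

v = 23.5 m/s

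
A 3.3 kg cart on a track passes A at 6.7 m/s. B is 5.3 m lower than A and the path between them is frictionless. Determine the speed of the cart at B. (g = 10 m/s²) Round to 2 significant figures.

Mechanical energy is conserved (no friction): ½mv₀² + mgh = ½mv²
v² = v₀² + 2gh = (6.7)² + 2(10)(5.3) = 150.89
v = √150.89 = 12.28 m/s

v = 12 m/s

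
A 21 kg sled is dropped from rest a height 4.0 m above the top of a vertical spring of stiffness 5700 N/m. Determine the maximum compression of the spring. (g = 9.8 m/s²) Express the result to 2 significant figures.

Measuring PE from the top of the relaxed spring, at max compression the sled has dropped H + x with zero KE, so:
mg(H + x) = ½kx²
½(5700)x² − (21)(9.8)x − (21)(9.8)(4.0) = 0
2850x² − 205.8x − 823.2 = 0
x = [205.8 + √(42354 + 9.3845e+06)]/(2 × 2850) = 0.5748 m

x = 0.57 m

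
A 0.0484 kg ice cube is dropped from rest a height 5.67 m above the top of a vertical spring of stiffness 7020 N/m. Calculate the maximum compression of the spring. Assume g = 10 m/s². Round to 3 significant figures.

x = 0.0280 m

Take the reference level at the top of the uncompressed spring. At max compression the cube has fallen H + x and is momentarily at rest:
mg(H + x) = ½kx²
½(7020)x² − (0.0484)(10)x − (0.0484)(10)(5.67) = 0
3510x² − 0.4840x − 2.744 = 0
x = [0.4840 + √(0.2343 + 38530)]/(2 × 3510) = 0.02803 m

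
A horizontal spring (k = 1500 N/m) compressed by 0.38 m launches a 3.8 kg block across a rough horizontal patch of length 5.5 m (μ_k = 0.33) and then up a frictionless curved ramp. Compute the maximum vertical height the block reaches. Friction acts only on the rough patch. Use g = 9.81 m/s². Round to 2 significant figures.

Spring energy: E₀ = ½kx² = ½(1500)(0.38)² = 108.30 J
Friction: W_f = μ_k mg d = (0.33)(3.8)(9.81)(5.5) = 67.66 J
Energy at base of ramp: E = 108.30 − 67.66 = 40.640 J
At max height all remaining energy is PE: mgh = E ⇒ h = E/(mg) = 40.640/(3.8 × 9.81) = 1.090 m

h = 1.1 m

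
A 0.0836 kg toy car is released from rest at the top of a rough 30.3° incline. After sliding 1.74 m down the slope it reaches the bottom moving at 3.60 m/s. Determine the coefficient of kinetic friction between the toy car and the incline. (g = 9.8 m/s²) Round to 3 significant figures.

Energy balance down the incline: mg L sinθ − ½mv² = μ_k (mg cosθ) L
mgL sinθ = 0.71923 J; ½mv² = 0.54173 J
W_f = 0.71923 − 0.54173 = 0.1775 J
μ_k = W_f/(mg cosθ · L) = 0.1775/(0.7074 × 1.74) = 0.1442

μ_k = 0.144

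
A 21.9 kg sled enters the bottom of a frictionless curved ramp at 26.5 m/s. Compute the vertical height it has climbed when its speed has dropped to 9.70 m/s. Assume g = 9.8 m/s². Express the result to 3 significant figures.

h = 31.0 m

Energy balance between the two points: ½mv₁² = ½mv₂² + mgh
h = (v₁² − v₂²)/(2g) = (26.5² − 9.70²)/(2 × 9.8) = 31.03 m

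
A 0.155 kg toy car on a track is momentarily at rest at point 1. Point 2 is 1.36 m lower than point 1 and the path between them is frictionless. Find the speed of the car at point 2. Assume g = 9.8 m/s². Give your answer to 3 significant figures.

v = 5.16 m/s

By conservation of mechanical energy, mgh = ½mv²
v = √(2gh) = √(2 × 9.8 × 1.36) = √26.656 = 5.163 m/s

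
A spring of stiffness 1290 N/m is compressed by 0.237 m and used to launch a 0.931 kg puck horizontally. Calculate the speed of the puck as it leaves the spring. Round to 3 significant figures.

The puck leaves the spring when the spring is at natural length, so ½kx² = ½mv²
v = x√(k/m) = 0.237 × √(1290/0.931) = 8.822 m/s

v = 8.82 m/s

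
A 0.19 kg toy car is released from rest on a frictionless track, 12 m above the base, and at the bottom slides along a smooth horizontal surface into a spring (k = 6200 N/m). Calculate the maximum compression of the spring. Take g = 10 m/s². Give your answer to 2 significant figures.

x = 0.086 m

Energy conservation (no friction) from release to max compression: mgh = ½kx²
x = √(2mgh/k) = √(2 × 0.19 × 10 × 12 / 6200) = 0.08576 m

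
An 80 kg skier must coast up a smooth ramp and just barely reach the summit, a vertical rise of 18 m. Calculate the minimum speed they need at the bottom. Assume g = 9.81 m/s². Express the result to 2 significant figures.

v = 19 m/s

At the top they are momentarily at rest, so all KE converts to PE: ½mv² = mgh
v = √(2gh) = √(2 × 9.81 × 18) = 18.79 m/s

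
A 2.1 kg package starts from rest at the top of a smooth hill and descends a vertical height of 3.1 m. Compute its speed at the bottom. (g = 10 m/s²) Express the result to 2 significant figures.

v = 7.9 m/s

Energy conservation between the two points: mgh = ½mv²
The mass cancels from both sides.
v = √(2gh) = √(2 × 10 × 3.1) = √62.000 = 7.874 m/s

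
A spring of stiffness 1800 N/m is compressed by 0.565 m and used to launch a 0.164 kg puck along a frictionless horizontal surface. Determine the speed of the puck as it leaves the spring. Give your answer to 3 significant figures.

The puck leaves the spring when the spring is at natural length, so ½kx² = ½mv²
v = x√(k/m) = 0.565 × √(1800/0.164) = 59.19 m/s

v = 59.2 m/s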